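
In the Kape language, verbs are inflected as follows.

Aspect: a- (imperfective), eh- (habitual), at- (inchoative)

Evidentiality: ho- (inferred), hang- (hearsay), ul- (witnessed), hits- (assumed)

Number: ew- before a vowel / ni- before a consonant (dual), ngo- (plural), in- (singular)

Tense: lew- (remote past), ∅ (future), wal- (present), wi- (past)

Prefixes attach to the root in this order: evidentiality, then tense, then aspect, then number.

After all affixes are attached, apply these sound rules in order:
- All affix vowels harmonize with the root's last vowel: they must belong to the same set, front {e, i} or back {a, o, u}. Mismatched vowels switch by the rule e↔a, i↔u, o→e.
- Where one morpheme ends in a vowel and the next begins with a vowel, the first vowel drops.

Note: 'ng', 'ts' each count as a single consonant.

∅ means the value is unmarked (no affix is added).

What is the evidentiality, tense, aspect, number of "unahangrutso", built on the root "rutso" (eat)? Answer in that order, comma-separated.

hearsay, future, imperfective, singular

Segment: in-a-hang-rutso.
evidentiality: hang- → hearsay.
tense: ∅ → future.
aspect: a- → imperfective.
number: in- → singular.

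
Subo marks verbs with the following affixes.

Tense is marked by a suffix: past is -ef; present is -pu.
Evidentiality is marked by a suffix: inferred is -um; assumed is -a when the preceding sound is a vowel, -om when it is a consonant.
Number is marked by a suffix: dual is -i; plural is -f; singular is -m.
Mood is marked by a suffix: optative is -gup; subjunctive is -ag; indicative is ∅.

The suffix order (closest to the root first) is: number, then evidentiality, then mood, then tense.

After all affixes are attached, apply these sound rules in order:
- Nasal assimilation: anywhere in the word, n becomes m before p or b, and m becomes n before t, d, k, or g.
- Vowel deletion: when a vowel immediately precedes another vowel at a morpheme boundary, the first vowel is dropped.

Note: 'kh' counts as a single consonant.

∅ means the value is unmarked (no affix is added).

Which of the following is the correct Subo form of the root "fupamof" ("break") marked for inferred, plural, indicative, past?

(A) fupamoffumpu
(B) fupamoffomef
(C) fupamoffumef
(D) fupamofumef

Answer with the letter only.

C

Attach number plural -f → fupamoff.
Attach evidentiality inferred -um → fupamoffum.
mood = indicative: zero marking, form stays fupamoffum.
Attach tense past -ef → fupamoffumef.
Nasal assimilation: no change.
Vowel deletion: no change.
So the correct form is fupamoffumef, option (C).
(A) fupamoffumpu is wrong: it uses present instead of past for tense.
(B) fupamoffomef is wrong: it uses assumed instead of inferred for evidentiality.
(D) fupamofumef is wrong: it uses dual instead of plural for number.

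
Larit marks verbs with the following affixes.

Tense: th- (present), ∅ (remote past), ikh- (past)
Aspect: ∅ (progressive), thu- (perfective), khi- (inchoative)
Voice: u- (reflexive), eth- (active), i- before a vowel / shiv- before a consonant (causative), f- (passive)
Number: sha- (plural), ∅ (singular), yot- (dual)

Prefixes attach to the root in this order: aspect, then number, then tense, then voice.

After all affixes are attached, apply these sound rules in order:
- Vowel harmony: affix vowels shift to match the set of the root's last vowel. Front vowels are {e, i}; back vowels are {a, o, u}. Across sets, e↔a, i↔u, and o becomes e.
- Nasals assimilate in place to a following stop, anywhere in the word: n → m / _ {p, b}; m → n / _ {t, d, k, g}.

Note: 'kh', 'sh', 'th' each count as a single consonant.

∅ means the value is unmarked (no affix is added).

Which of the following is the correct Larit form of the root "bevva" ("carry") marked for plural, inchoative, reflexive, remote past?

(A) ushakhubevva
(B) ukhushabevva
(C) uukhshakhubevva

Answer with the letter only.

Attach aspect inchoative khi- → khibevva.
Attach number plural sha- → shakhibevva.
tense = remote past: zero marking, form stays shakhibevva.
Attach voice reflexive u- → ushakhibevva.
Apply vowel harmony: ushakhibevva → ushakhubevva.
Nasal assimilation: no change.
So the correct form is ushakhubevva, option (A).
(B) ukhushabevva is wrong: it has the affixes in the wrong order.
(C) uukhshakhubevva is wrong: it uses past instead of remote past for tense.

A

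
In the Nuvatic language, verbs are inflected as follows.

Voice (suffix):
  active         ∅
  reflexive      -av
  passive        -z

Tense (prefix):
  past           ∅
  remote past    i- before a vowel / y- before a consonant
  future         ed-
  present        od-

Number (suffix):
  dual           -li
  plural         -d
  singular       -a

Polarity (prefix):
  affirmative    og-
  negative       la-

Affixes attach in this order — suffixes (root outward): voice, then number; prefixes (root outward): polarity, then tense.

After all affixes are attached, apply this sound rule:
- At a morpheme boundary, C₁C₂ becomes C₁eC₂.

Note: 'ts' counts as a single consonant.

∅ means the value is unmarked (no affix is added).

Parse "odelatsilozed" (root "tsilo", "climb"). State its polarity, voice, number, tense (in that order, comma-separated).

Segment: od-la-tsilo-z-d.
polarity: la- → negative.
voice: -z → passive.
number: -d → plural.
tense: od- → present.

negative, passive, plural, present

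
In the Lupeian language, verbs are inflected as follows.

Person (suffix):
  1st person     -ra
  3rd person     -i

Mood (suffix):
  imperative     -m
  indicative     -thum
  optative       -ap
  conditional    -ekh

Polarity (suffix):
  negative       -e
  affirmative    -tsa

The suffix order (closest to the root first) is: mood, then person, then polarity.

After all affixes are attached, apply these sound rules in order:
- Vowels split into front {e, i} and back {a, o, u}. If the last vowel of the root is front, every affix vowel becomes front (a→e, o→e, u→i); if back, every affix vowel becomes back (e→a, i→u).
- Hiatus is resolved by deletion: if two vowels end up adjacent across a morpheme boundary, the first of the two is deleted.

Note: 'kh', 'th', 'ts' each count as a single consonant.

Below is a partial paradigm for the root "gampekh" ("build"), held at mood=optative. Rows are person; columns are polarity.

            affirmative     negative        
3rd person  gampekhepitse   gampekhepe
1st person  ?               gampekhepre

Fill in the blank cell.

Attach mood optative -ap → gampekhap.
Attach person 1st person -ra → gampekhapra.
Attach polarity affirmative -tsa → gampekhapratsa.
Apply vowel harmony: gampekhapratsa → gampekhepretse.
Vowel deletion: no change.

gampekhepretse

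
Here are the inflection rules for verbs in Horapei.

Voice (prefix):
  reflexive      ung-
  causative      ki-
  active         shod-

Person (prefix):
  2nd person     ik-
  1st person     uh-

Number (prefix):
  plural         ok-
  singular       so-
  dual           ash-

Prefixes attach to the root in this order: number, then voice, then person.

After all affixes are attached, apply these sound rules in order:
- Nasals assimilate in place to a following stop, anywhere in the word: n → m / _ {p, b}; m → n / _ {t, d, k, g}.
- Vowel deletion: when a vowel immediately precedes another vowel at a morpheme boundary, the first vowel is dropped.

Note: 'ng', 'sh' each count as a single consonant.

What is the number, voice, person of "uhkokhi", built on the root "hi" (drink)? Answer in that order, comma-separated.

Segment: uh-ki-ok-hi.
number: ok- → plural.
voice: ki- → causative.
person: uh- → 1st person.

plural, causative, 1st person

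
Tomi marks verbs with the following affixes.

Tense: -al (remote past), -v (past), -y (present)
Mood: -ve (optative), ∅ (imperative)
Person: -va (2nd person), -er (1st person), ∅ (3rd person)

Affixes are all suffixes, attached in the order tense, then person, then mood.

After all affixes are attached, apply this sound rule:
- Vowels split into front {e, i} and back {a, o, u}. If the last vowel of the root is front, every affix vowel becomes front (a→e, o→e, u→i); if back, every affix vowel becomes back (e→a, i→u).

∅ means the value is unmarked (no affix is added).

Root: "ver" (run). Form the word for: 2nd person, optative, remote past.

Attach tense remote past -al → veral.
Attach person 2nd person -va → veralva.
Attach mood optative -ve → veralvave.
Apply vowel harmony: veralvave → verelveve.

verelveve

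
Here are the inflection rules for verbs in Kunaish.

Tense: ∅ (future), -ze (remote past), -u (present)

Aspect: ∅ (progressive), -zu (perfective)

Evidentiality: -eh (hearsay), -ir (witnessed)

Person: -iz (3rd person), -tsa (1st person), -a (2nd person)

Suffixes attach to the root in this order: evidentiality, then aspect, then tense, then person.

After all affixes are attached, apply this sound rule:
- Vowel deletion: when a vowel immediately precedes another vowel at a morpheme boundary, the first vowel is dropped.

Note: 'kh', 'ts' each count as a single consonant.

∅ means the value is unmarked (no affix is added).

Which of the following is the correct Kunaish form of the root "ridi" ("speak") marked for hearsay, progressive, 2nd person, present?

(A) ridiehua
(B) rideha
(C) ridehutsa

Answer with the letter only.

Attach evidentiality hearsay -eh → ridieh.
aspect = progressive: zero marking, form stays ridieh.
Attach tense present -u → ridiehu.
Attach person 2nd person -a → ridiehua.
Apply vowel deletion: ridiehua → rideha.
So the correct form is rideha, option (B).
(C) ridehutsa is wrong: it uses 1st person instead of 2nd person for person.
(A) ridiehua is wrong: it fails to apply the sound rule(s).

B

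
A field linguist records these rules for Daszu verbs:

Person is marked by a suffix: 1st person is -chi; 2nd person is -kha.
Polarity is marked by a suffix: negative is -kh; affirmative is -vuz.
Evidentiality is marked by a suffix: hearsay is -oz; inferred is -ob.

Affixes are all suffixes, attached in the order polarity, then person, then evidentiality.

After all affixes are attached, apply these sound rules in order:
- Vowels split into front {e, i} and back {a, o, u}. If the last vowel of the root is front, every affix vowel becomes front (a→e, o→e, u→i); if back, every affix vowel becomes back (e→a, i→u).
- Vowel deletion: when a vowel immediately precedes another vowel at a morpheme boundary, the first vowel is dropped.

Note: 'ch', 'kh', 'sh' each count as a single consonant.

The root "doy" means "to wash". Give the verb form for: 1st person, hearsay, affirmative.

doyvuzchoz

Attach polarity affirmative -vuz → doyvuz.
Attach person 1st person -chi → doyvuzchi.
Attach evidentiality hearsay -oz → doyvuzchioz.
Apply vowel harmony: doyvuzchioz → doyvuzchuoz.
Apply vowel deletion: doyvuzchuoz → doyvuzchoz.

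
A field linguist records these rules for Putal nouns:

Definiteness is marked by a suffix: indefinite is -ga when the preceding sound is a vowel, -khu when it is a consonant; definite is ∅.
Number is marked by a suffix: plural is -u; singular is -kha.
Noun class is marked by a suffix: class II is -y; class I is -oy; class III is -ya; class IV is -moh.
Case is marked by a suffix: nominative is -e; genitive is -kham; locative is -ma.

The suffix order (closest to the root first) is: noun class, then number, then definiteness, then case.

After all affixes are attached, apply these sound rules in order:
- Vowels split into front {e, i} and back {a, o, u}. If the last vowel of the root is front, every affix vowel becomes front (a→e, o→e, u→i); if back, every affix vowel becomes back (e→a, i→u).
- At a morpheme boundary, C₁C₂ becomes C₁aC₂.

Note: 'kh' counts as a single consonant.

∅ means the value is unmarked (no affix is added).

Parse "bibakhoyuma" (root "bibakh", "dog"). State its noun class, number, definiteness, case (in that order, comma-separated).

class I, plural, definite, locative

Segment: bibakh-oy-u-ma.
noun class: -oy → class I.
number: -u → plural.
definiteness: ∅ → definite.
case: -ma → locative.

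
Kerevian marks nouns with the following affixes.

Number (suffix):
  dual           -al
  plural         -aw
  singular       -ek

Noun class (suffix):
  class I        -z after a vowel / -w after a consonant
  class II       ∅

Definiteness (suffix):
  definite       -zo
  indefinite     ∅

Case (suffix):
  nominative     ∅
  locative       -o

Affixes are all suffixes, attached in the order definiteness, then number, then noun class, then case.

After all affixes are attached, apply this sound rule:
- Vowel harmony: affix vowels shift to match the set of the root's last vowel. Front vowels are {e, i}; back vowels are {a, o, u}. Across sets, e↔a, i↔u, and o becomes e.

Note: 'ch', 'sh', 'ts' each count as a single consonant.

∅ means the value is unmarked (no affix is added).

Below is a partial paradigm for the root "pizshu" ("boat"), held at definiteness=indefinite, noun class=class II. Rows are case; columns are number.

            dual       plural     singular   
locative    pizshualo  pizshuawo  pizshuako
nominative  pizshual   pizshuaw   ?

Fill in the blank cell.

definiteness = indefinite: zero marking, form stays pizshu.
Attach number singular -ek → pizshuek.
noun class = class II: zero marking, form stays pizshuek.
case = nominative: zero marking, form stays pizshuek.
Apply vowel harmony: pizshuek → pizshuak.

pizshuak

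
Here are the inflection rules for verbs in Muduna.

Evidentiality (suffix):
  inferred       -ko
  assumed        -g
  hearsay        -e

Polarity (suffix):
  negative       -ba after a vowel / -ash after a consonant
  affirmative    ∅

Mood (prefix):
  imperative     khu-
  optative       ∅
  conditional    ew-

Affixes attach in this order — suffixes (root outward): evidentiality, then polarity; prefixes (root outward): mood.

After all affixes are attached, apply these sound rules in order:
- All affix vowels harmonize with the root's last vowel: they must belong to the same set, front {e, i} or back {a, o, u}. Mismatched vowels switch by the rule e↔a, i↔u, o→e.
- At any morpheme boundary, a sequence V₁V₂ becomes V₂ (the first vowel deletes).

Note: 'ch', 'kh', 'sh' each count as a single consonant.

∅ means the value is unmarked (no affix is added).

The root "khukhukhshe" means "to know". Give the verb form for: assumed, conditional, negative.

Attach evidentiality assumed -g → khukhukhsheg.
Attach mood conditional ew- → ewkhukhukhsheg.
Attach polarity negative -ash (after consonant 'g') → ewkhukhukhshegash.
Apply vowel harmony: ewkhukhukhshegash → ewkhukhukhshegesh.
Vowel deletion: no change.

ewkhukhukhshegesh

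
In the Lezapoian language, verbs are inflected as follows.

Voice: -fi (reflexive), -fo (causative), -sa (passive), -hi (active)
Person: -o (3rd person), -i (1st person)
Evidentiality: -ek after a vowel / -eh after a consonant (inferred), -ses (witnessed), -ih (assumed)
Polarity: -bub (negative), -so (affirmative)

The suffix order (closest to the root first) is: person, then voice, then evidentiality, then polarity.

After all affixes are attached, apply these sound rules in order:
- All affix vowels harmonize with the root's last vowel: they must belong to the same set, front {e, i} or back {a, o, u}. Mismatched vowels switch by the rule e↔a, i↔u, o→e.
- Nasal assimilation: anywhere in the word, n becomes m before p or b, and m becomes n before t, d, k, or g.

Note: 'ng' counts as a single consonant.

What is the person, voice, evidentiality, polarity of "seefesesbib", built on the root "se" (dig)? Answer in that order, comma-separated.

Segment: se-o-fo-ses-bub.
person: -o → 3rd person.
voice: -fo → causative.
evidentiality: -ses → witnessed.
polarity: -bub → negative.

3rd person, causative, witnessed, negative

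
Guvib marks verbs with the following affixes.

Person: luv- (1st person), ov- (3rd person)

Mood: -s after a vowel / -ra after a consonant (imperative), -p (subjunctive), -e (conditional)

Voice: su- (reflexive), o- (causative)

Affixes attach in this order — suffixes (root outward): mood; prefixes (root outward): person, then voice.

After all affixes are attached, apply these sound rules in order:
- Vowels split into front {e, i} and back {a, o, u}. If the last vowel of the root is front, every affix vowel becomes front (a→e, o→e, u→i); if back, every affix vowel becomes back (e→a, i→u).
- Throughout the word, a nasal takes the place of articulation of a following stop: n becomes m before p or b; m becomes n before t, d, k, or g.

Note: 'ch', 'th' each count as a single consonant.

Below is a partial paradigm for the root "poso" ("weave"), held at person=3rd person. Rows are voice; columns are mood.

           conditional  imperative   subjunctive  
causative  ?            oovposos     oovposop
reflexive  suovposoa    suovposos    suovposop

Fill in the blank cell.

Attach person 3rd person ov- → ovposo.
Attach voice causative o- → oovposo.
Attach mood conditional -e → oovposoe.
Apply vowel harmony: oovposoe → oovposoa.
Nasal assimilation: no change.

oovposoa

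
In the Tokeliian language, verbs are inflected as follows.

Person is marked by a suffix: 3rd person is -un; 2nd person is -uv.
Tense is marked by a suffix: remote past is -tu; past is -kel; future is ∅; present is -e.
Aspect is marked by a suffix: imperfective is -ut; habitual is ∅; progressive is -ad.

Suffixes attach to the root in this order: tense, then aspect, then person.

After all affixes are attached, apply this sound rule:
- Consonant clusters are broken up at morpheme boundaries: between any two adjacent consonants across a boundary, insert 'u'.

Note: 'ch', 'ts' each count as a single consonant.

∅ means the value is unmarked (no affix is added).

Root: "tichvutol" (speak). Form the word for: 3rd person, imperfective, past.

Attach tense past -kel → tichvutolkel.
Attach aspect imperfective -ut → tichvutolkelut.
Attach person 3rd person -un → tichvutolkelutun.
Apply epenthesis: tichvutolkelutun → tichvutolukelutun.

tichvutolukelutun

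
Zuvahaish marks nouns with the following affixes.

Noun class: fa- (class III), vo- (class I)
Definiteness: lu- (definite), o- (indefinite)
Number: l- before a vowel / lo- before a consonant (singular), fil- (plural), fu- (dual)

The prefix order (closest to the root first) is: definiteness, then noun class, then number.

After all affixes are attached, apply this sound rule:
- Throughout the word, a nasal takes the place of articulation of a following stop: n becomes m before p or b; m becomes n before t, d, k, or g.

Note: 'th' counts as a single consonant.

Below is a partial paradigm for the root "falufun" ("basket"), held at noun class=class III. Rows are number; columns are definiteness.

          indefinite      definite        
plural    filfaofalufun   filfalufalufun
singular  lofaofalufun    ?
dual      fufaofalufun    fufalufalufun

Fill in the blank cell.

Attach definiteness definite lu- → lufalufun.
Attach noun class class III fa- → falufalufun.
Attach number singular lo- (before consonant 'f') → lofalufalufun.
Nasal assimilation: no change.

lofalufalufun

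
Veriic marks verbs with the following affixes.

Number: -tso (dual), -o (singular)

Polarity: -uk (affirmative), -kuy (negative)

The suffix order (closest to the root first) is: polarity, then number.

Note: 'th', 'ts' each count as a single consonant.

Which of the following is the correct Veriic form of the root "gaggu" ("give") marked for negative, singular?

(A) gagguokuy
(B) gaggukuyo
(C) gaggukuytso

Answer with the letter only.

B

Attach polarity negative -kuy → gaggukuy.
Attach number singular -o → gaggukuyo.
So the correct form is gaggukuyo, option (B).
(C) gaggukuytso is wrong: it uses dual instead of singular for number.
(A) gagguokuy is wrong: it has the affixes in the wrong order.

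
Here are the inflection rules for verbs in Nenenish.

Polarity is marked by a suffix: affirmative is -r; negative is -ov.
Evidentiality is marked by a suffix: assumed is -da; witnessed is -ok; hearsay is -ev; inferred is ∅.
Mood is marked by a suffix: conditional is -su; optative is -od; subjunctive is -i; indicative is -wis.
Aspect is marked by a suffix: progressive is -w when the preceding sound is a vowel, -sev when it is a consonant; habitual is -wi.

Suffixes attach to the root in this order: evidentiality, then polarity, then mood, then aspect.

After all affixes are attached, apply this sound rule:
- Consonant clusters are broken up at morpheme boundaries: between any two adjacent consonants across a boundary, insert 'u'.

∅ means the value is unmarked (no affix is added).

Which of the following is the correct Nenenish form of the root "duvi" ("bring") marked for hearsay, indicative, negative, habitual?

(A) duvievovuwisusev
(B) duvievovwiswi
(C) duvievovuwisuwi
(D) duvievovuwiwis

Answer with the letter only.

C

Attach evidentiality hearsay -ev → duviev.
Attach polarity negative -ov → duvievov.
Attach mood indicative -wis → duvievovwis.
Attach aspect habitual -wi → duvievovwiswi.
Apply epenthesis: duvievovwiswi → duvievovuwisuwi.
So the correct form is duvievovuwisuwi, option (C).
(D) duvievovuwiwis is wrong: it has the affixes in the wrong order.
(B) duvievovwiswi is wrong: it fails to apply the sound rule(s).
(A) duvievovuwisusev is wrong: it uses progressive instead of habitual for aspect.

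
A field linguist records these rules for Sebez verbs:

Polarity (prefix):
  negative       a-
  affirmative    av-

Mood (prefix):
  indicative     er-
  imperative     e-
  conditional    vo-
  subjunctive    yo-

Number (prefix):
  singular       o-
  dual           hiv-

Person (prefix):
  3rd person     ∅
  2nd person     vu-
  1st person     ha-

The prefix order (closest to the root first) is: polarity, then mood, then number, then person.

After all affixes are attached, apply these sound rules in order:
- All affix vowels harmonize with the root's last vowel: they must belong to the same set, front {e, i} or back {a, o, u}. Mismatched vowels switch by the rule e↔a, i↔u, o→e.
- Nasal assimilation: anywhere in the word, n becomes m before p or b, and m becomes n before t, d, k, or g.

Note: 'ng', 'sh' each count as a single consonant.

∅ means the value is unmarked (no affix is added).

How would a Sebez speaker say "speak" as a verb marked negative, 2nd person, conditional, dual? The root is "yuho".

vuhuvvoayuho

Attach polarity negative a- → ayuho.
Attach mood conditional vo- → voayuho.
Attach number dual hiv- → hivvoayuho.
Attach person 2nd person vu- → vuhivvoayuho.
Apply vowel harmony: vuhivvoayuho → vuhuvvoayuho.
Nasal assimilation: no change.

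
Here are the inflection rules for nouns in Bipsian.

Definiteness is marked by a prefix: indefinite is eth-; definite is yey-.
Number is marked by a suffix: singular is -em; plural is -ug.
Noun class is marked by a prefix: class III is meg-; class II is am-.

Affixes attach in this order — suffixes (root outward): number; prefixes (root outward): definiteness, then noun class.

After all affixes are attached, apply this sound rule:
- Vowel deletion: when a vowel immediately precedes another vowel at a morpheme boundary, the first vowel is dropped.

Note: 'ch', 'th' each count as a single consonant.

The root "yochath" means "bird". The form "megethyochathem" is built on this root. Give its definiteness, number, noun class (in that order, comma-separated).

indefinite, singular, class III

Segment: meg-eth-yochath-em.
definiteness: eth- → indefinite.
number: -em → singular.
noun class: meg- → class III.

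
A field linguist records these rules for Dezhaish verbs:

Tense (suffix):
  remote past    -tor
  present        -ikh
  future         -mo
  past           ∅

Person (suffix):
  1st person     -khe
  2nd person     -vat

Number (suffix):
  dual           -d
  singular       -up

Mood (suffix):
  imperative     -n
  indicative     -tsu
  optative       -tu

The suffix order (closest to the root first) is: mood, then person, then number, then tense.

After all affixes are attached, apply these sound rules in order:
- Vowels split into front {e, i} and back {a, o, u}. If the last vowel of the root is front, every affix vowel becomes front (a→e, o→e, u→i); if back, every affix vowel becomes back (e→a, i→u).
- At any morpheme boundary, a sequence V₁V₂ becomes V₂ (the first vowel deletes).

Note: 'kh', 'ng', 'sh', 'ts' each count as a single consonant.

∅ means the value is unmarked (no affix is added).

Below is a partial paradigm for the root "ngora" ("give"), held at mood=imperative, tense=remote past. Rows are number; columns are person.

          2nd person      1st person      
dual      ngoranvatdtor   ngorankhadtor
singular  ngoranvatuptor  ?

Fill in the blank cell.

Attach mood imperative -n → ngoran.
Attach person 1st person -khe → ngorankhe.
Attach number singular -up → ngorankheup.
Attach tense remote past -tor → ngorankheuptor.
Apply vowel harmony: ngorankheuptor → ngorankhauptor.
Apply vowel deletion: ngorankhauptor → ngorankhuptor.

ngorankhuptor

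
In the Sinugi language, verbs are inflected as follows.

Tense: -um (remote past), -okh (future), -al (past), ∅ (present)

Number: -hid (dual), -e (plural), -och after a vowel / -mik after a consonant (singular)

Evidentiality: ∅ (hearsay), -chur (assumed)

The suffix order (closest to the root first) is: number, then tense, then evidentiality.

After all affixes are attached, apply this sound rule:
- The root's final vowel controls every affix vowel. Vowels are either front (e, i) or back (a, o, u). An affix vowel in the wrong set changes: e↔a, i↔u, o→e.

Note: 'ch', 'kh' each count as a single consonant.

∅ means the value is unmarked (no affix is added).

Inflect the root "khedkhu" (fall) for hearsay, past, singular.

Attach number singular -och (after vowel 'u') → khedkhuoch.
Attach tense past -al → khedkhuochal.
evidentiality = hearsay: zero marking, form stays khedkhuochal.
Vowel harmony: no change.

khedkhuochal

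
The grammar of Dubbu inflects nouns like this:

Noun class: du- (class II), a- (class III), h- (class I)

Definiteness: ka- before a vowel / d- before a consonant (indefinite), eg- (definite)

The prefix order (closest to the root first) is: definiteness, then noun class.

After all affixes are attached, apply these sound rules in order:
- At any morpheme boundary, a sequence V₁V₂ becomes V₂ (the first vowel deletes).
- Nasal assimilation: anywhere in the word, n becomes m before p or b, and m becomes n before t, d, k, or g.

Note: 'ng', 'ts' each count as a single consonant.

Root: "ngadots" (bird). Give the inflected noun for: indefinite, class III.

adngadots

Attach definiteness indefinite d- (before consonant 'ng') → dngadots.
Attach noun class class III a- → adngadots.
Vowel deletion: no change.
Nasal assimilation: no change.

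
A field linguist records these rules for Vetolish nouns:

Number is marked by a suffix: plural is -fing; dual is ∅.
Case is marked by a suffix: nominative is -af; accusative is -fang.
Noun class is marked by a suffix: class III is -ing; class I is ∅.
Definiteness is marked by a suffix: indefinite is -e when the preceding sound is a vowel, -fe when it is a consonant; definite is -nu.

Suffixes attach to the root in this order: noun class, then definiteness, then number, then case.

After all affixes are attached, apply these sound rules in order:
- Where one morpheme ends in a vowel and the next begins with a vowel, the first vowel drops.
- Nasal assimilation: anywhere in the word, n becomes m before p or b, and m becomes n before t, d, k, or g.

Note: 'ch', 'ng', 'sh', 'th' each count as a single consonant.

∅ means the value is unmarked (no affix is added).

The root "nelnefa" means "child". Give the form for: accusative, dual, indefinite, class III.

Attach noun class class III -ing → nelnefaing.
Attach definiteness indefinite -fe (after consonant 'ng') → nelnefaingfe.
number = dual: zero marking, form stays nelnefaingfe.
Attach case accusative -fang → nelnefaingfefang.
Apply vowel deletion: nelnefaingfefang → nelnefingfefang.
Nasal assimilation: no change.

nelnefingfefang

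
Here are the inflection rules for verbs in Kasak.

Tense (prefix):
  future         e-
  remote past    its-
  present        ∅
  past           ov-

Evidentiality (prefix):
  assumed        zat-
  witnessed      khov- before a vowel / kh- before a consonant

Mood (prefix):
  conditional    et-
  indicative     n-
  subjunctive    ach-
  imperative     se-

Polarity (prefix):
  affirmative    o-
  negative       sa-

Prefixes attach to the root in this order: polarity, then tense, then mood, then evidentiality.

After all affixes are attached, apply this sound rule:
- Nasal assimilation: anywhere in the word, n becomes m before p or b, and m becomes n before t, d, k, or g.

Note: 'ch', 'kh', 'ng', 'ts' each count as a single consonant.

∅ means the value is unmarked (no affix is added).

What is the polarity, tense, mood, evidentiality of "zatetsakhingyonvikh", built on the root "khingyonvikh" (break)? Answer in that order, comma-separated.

Segment: zat-et-sa-khingyonvikh.
polarity: sa- → negative.
tense: ∅ → present.
mood: et- → conditional.
evidentiality: zat- → assumed.

negative, present, conditional, assumed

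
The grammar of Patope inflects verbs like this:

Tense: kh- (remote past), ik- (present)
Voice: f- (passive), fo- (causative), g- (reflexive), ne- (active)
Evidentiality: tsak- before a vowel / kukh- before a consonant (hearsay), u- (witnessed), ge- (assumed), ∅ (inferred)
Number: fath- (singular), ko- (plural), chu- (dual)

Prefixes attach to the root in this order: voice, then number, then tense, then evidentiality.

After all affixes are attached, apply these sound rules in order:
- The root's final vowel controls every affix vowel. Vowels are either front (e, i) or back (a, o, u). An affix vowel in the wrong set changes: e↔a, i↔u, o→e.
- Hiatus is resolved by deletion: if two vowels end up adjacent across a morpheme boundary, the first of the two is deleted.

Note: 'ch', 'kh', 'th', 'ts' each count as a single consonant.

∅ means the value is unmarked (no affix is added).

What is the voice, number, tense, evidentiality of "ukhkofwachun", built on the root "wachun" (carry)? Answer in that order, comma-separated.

passive, plural, remote past, witnessed

Segment: u-kh-ko-f-wachun.
voice: f- → passive.
number: ko- → plural.
tense: kh- → remote past.
evidentiality: u- → witnessed.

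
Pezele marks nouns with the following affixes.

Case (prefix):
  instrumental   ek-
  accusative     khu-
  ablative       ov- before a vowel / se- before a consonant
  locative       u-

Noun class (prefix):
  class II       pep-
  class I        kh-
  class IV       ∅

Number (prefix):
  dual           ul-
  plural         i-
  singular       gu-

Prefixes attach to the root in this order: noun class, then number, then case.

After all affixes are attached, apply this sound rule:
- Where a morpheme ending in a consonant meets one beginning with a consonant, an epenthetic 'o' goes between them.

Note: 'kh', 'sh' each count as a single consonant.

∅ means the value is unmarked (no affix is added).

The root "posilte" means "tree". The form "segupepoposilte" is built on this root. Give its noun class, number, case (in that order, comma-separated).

Segment: se-gu-pep-posilte.
noun class: pep- → class II.
number: gu- → singular.
case: ov/se- → ablative.

class II, singular, ablative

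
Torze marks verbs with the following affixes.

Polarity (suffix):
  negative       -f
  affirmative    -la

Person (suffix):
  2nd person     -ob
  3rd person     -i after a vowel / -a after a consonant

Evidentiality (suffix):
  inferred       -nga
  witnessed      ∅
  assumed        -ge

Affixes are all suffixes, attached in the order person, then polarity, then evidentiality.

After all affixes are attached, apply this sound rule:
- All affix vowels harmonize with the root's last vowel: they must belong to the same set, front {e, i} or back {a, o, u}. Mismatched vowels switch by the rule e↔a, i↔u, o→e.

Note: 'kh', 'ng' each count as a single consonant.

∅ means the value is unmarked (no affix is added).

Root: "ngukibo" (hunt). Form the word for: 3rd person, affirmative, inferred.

ngukiboulanga

Attach person 3rd person -i (after vowel 'o') → ngukiboi.
Attach polarity affirmative -la → ngukiboila.
Attach evidentiality inferred -nga → ngukiboilanga.
Apply vowel harmony: ngukiboilanga → ngukiboulanga.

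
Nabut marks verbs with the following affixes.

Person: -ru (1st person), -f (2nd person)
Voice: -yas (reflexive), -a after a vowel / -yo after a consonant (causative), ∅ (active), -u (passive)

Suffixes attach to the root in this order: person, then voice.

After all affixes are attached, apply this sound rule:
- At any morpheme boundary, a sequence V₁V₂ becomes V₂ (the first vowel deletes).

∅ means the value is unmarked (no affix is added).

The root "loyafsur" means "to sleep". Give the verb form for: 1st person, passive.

loyafsurru

Attach person 1st person -ru → loyafsurru.
Attach voice passive -u → loyafsurruu.
Apply vowel deletion: loyafsurruu → loyafsurru.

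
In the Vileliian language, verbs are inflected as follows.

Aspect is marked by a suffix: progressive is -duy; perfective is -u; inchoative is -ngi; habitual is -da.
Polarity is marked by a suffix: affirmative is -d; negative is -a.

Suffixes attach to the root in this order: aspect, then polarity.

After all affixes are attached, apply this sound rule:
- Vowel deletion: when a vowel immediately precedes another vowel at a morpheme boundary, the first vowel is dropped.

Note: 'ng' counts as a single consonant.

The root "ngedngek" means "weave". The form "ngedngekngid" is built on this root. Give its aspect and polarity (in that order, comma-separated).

inchoative, affirmative

Segment: ngedngek-ngi-d.
aspect: -ngi → inchoative.
polarity: -d → affirmative.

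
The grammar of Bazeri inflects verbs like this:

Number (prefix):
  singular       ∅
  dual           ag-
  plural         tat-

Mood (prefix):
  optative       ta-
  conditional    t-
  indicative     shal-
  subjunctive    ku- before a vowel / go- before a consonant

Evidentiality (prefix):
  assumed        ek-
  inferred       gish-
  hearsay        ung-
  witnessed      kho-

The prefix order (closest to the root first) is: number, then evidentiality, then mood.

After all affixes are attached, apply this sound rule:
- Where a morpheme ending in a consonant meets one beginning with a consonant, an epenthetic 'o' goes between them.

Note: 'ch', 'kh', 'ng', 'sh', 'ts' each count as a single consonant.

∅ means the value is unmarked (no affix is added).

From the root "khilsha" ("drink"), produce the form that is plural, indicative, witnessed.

Attach number plural tat- → tatkhilsha.
Attach evidentiality witnessed kho- → khotatkhilsha.
Attach mood indicative shal- → shalkhotatkhilsha.
Apply epenthesis: shalkhotatkhilsha → shalokhotatokhilsha.

shalokhotatokhilsha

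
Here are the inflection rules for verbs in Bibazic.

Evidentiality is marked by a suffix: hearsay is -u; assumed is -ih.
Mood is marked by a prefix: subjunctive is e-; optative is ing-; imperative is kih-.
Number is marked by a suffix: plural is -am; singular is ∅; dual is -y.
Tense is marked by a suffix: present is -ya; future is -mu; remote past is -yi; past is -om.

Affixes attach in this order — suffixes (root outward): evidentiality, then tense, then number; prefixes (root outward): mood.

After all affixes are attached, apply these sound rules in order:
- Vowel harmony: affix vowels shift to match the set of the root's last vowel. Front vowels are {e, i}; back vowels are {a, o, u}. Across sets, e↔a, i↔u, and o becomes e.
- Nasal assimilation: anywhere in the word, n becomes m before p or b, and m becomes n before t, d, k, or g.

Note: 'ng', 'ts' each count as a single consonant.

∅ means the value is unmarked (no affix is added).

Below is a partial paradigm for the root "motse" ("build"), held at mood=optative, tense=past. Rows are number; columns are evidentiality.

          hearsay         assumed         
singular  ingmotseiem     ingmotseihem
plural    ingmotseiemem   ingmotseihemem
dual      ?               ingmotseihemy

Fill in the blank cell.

Attach evidentiality hearsay -u → motseu.
Attach mood optative ing- → ingmotseu.
Attach tense past -om → ingmotseuom.
Attach number dual -y → ingmotseuomy.
Apply vowel harmony: ingmotseuomy → ingmotseiemy.
Nasal assimilation: no change.

ingmotseiemy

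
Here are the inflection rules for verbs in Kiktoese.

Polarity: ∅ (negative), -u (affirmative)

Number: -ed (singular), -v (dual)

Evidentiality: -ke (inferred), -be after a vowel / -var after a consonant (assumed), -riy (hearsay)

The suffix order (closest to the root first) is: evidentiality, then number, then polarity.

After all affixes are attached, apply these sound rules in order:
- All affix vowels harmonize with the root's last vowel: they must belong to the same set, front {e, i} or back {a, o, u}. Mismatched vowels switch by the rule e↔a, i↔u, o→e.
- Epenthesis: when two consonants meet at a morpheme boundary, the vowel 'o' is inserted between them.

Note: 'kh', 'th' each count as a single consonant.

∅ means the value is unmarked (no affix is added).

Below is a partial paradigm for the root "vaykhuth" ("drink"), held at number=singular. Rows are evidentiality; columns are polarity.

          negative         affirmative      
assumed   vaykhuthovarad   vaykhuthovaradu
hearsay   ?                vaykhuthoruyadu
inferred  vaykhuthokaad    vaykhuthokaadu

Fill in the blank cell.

Attach evidentiality hearsay -riy → vaykhuthriy.
Attach number singular -ed → vaykhuthriyed.
polarity = negative: zero marking, form stays vaykhuthriyed.
Apply vowel harmony: vaykhuthriyed → vaykhuthruyad.
Apply epenthesis: vaykhuthruyad → vaykhuthoruyad.

vaykhuthoruyad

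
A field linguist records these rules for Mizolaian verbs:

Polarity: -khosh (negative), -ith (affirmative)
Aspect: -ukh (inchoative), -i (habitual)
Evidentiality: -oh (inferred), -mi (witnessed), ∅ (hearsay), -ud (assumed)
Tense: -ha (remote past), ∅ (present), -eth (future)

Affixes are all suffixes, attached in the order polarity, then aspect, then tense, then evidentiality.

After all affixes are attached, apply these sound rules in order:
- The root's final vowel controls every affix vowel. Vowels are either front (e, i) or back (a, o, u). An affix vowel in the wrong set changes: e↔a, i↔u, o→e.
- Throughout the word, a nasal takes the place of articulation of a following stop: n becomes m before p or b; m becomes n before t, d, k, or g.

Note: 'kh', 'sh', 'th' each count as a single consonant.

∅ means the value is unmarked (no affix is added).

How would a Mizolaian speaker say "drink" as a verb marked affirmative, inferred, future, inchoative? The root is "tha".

Attach polarity affirmative -ith → thaith.
Attach aspect inchoative -ukh → thaithukh.
Attach tense future -eth → thaithukheth.
Attach evidentiality inferred -oh → thaithukhethoh.
Apply vowel harmony: thaithukhethoh → thauthukhathoh.
Nasal assimilation: no change.

thauthukhathoh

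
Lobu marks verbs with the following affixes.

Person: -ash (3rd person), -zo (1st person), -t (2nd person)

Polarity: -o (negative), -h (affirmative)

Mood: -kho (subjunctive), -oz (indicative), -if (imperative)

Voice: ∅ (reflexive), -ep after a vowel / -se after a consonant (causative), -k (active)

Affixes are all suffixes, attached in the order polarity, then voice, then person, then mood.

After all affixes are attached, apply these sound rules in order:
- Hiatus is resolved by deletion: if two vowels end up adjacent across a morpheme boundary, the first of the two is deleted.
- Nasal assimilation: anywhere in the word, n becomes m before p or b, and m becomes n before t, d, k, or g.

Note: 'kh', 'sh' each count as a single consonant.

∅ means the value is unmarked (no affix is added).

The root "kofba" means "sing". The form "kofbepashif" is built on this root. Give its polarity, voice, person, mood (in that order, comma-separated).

negative, causative, 3rd person, imperative

Segment: kofba-o-ep-ash-if.
polarity: -o → negative.
voice: -ep/se → causative.
person: -ash → 3rd person.
mood: -if → imperative.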